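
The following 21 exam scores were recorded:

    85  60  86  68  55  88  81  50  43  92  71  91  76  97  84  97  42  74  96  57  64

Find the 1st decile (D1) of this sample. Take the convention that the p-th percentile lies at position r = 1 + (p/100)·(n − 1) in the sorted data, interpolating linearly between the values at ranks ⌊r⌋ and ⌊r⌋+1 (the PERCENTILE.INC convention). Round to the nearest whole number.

50

Sorted: 42, 43, 50, 55, 57, 60, 64, 68, 71, 74, 76, 81, 84, 85, 86, 88, 91, 92, 96, 97, 97.
n = 21.
r = 1 + (10/100)·(21 − 1) = 1 + 2 = 3.
r is an integer, so P10 is the value at rank 3: 50.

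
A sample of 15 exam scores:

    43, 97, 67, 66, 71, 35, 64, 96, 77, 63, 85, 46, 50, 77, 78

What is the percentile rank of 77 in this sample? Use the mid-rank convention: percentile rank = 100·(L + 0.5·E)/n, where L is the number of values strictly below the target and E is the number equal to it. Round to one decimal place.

Sorted: 35, 43, 46, 50, 63, 64, 66, 67, 71, 77, 77, 78, 85, 96, 97.
Count below 77: L = 9; count equal: E = 2; n = 15.
Percentile rank = 100·(9 + 0.5·2)/15 = 100·10/15 = 66.67.

66.7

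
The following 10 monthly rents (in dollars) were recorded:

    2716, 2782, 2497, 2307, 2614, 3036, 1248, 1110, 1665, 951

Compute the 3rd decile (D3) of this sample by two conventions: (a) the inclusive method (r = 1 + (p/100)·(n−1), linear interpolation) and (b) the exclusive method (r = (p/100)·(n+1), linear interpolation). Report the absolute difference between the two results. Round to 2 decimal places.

166.80

Sorted: 951, 1110, 1248, 1665, 2307, 2497, 2614, 2716, 2782, 3036.
n = 10.
(a) r = 3.7; between ranks 3 (1248) and 4 (1665): 1539.9.
(b) r = 3.3; between ranks 3 (1248) and 4 (1665): 1373.1.
|1539.9 − 1373.1| = 166.8.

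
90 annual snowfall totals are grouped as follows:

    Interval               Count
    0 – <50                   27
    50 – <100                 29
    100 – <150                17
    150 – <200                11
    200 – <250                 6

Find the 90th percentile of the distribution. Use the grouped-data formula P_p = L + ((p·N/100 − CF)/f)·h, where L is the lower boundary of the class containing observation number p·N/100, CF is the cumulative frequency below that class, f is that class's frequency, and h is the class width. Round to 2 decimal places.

186.36

N = 90; target position k = 90/100 · 90 = 81.
Cumulative frequencies: 27, 56, 73, 84, 90.
Observation 81 falls in the class 150 – <200.
L = 150, CF = 73, f = 11, h = 50.
P90 = 150 + ((81 − 73)/11)·50 = 150 + 36.3636 = 186.364.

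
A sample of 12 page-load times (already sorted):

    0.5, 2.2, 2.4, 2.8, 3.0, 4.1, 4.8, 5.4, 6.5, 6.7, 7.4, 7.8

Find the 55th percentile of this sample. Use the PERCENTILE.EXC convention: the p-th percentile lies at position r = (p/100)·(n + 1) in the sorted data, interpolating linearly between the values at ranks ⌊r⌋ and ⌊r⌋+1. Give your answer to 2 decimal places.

4.89

n = 12.
r = (55/100)·(12 + 1) = 7.15.
Rank 7 is 4.8 and rank 8 is 5.4.
Interpolate: 4.8 + 0.15·(5.4 − 4.8) = 4.8 + 0.15·0.6 = 4.89.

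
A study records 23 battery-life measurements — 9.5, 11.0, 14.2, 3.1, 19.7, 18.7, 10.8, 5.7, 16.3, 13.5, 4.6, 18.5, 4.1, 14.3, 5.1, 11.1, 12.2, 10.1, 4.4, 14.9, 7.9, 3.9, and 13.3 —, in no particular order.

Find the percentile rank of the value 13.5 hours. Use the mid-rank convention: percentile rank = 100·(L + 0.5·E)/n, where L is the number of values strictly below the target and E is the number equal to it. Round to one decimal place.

67.4

Sorted: 3.1, 3.9, 4.1, 4.4, 4.6, 5.1, 5.7, 7.9, 9.5, 10.1, 10.8, 11.0, 11.1, 12.2, 13.3, 13.5, 14.2, 14.3, 14.9, 16.3, 18.5, 18.7, 19.7.
Count below 13.5: L = 15; count equal: E = 1; n = 23.
Percentile rank = 100·(15 + 0.5·1)/23 = 100·15.5/23 = 67.39.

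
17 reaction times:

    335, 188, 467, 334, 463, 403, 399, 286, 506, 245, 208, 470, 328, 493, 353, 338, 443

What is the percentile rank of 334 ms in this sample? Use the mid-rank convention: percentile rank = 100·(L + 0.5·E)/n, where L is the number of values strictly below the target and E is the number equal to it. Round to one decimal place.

32.4

Sorted: 188, 208, 245, 286, 328, 334, 335, 338, 353, 399, 403, 443, 463, 467, 470, 493, 506.
Count below 334: L = 5; count equal: E = 1; n = 17.
Percentile rank = 100·(5 + 0.5·1)/17 = 100·5.5/17 = 32.35.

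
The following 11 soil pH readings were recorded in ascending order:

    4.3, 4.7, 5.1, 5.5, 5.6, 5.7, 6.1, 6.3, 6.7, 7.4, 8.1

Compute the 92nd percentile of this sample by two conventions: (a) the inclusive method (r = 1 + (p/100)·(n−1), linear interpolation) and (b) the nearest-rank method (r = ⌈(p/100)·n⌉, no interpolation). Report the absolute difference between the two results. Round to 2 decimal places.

0.56

n = 11.
(a) r = 10.2; between ranks 10 (7.4) and 11 (8.1): 7.54.
(b) the nearest-rank method: rank 11 → 8.1.
|7.54 − 8.1| = 0.56.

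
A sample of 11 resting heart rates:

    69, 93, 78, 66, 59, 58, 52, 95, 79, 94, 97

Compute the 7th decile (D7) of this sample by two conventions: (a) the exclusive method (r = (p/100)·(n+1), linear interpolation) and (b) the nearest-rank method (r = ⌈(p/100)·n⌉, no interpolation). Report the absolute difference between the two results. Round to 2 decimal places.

0.40

Sorted: 52, 58, 59, 66, 69, 78, 79, 93, 94, 95, 97.
n = 11.
(a) r = 8.4; between ranks 8 (93) and 9 (94): 93.4.
(b) the nearest-rank method: rank 8 → 93.
|93.4 − 93| = 0.4.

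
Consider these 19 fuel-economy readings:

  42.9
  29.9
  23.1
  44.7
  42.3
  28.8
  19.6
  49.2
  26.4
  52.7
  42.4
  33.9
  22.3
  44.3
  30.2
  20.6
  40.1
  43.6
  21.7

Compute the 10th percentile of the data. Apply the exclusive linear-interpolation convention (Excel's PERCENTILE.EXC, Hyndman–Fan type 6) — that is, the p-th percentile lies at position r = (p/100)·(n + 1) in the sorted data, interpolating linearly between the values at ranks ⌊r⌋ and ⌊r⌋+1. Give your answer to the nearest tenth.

20.6

Sorted: 19.6, 20.6, 21.7, 22.3, 23.1, 26.4, 28.8, 29.9, 30.2, 33.9, 40.1, 42.3, 42.4, 42.9, 43.6, 44.3, 44.7, 49.2, 52.7.
n = 19.
r = (10/100)·(19 + 1) = 2.
r is an integer, so P10 is the value at rank 2: 20.6.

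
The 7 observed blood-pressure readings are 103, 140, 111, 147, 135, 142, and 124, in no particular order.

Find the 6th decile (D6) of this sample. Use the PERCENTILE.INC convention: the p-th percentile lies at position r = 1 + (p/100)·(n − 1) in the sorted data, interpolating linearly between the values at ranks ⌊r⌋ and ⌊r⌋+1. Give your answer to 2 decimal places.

Sorted: 103, 111, 124, 135, 140, 142, 147.
n = 7.
r = 1 + (60/100)·(7 − 1) = 1 + 3.6 = 4.6.
Rank 4 is 135 and rank 5 is 140.
Interpolate: 135 + 0.6·(140 − 135) = 135 + 0.6·5 = 138.

138.00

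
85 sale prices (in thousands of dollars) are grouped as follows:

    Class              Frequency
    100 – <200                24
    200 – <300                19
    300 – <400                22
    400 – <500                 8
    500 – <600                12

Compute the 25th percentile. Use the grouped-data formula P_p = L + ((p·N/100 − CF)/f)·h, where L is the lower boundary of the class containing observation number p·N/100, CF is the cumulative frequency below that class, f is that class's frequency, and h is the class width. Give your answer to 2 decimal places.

N = 85; target position k = 25/100 · 85 = 21.25.
Cumulative frequencies: 24, 43, 65, 73, 85.
Observation 21.25 falls in the class 100 – <200.
L = 100, CF = 0, f = 24, h = 100.
P25 = 100 + ((21.25 − 0)/24)·100 = 100 + 88.5417 = 188.542.

188.54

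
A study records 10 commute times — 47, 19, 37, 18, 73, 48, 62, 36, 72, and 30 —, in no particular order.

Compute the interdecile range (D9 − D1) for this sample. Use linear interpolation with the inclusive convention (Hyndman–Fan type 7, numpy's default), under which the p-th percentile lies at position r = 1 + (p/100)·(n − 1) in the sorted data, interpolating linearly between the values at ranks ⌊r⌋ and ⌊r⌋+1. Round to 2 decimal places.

53.20

Sorted: 18, 19, 30, 36, 37, 47, 48, 62, 72, 73.
n = 10.
P10: r = 1.9; ranks 1–2 are 18, 19; interpolating gives 18.9.
P90: r = 9.1; ranks 9–10 are 72, 73; interpolating gives 72.1.
Difference: 72.1 − 18.9 = 53.2.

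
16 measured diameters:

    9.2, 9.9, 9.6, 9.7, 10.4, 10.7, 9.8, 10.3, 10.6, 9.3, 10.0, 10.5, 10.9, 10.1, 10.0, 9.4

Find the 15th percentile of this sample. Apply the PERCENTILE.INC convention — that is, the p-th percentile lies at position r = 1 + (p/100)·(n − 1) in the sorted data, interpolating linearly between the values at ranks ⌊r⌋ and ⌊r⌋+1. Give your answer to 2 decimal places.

9.45

Sorted: 9.2, 9.3, 9.4, 9.6, 9.7, 9.8, 9.9, 10.0, 10.0, 10.1, 10.3, 10.4, 10.5, 10.6, 10.7, 10.9.
n = 16.
r = 1 + (15/100)·(16 − 1) = 1 + 2.25 = 3.25.
Rank 3 is 9.4 and rank 4 is 9.6.
Interpolate: 9.4 + 0.25·(9.6 − 9.4) = 9.4 + 0.25·0.2 = 9.45.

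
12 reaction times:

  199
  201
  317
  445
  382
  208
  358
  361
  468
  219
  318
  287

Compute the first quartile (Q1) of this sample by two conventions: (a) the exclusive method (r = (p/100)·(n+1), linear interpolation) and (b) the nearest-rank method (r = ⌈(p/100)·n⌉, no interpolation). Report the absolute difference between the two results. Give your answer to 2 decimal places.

2.75

Sorted: 199, 201, 208, 219, 287, 317, 318, 358, 361, 382, 445, 468.
n = 12.
(a) r = 3.25; between ranks 3 (208) and 4 (219): 210.75.
(b) the nearest-rank method: rank 3 → 208.
|210.75 − 208| = 2.75.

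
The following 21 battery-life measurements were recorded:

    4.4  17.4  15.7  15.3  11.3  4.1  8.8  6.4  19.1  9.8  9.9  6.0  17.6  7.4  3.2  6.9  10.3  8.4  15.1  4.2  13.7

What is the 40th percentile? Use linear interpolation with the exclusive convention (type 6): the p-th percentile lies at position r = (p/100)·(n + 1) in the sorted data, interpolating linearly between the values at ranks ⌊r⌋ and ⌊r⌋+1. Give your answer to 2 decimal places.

Sorted: 3.2, 4.1, 4.2, 4.4, 6.0, 6.4, 6.9, 7.4, 8.4, 8.8, 9.8, 9.9, 10.3, 11.3, 13.7, 15.1, 15.3, 15.7, 17.4, 17.6, 19.1.
n = 21.
r = (40/100)·(21 + 1) = 8.8.
Rank 8 is 7.4 and rank 9 is 8.4.
Interpolate: 7.4 + 0.8·(8.4 − 7.4) = 7.4 + 0.8·1 = 8.2.

8.20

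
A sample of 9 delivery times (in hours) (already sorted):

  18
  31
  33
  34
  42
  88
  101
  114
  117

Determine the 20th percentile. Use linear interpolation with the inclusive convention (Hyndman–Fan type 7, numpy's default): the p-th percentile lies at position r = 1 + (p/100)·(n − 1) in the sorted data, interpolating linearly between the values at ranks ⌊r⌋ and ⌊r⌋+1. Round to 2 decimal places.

n = 9.
r = 1 + (20/100)·(9 − 1) = 1 + 1.6 = 2.6.
Rank 2 is 31 and rank 3 is 33.
Interpolate: 31 + 0.6·(33 − 31) = 31 + 0.6·2 = 32.2.

32.20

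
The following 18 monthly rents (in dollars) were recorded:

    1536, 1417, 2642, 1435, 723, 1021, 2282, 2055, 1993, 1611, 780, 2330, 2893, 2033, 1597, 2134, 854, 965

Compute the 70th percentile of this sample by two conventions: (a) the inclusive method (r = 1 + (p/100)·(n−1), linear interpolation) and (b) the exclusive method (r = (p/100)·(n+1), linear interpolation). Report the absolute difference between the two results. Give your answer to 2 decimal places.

Sorted: 723, 780, 854, 965, 1021, 1417, 1435, 1536, 1597, 1611, 1993, 2033, 2055, 2134, 2282, 2330, 2642, 2893.
n = 18.
(a) r = 12.9; between ranks 12 (2033) and 13 (2055): 2052.8.
(b) r = 13.3; between ranks 13 (2055) and 14 (2134): 2078.7.
|2052.8 − 2078.7| = 25.9.

25.90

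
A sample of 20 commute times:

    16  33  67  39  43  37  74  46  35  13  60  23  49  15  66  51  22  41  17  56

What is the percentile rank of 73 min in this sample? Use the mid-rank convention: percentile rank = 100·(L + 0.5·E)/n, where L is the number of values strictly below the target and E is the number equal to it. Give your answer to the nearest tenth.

95.0

Sorted: 13, 15, 16, 17, 22, 23, 33, 35, 37, 39, 41, 43, 46, 49, 51, 56, 60, 66, 67, 74.
Count below 73: L = 19; count equal: E = 0; n = 20.
Percentile rank = 100·(19 + 0.5·0)/20 = 100·19/20 = 95.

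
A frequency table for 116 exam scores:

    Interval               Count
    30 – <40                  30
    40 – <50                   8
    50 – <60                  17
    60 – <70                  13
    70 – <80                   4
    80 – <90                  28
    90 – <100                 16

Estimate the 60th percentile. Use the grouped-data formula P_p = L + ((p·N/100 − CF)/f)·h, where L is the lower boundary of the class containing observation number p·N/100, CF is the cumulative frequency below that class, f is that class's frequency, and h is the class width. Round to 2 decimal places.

N = 116; target position k = 60/100 · 116 = 69.6.
Cumulative frequencies: 30, 38, 55, 68, 72, 100, 116.
Observation 69.6 falls in the class 70 – <80.
L = 70, CF = 68, f = 4, h = 10.
P60 = 70 + ((69.6 − 68)/4)·10 = 70 + 4 = 74.

74.00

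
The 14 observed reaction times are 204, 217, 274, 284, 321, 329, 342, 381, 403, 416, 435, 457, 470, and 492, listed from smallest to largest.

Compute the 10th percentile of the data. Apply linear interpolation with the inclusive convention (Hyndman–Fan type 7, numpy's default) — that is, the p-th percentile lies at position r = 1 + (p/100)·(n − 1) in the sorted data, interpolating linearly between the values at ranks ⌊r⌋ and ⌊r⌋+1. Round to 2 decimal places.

n = 14.
r = 1 + (10/100)·(14 − 1) = 1 + 1.3 = 2.3.
Rank 2 is 217 and rank 3 is 274.
Interpolate: 217 + 0.3·(274 − 217) = 217 + 0.3·57 = 234.1.

234.10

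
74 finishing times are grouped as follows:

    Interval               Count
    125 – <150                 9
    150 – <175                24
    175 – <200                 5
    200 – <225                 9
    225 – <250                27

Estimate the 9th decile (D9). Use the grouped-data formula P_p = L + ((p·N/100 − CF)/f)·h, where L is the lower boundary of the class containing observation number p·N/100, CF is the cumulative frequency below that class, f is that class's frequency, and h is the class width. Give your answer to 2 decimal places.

N = 74; target position k = 90/100 · 74 = 66.6.
Cumulative frequencies: 9, 33, 38, 47, 74.
Observation 66.6 falls in the class 225 – <250.
L = 225, CF = 47, f = 27, h = 25.
P90 = 225 + ((66.6 − 47)/27)·25 = 225 + 18.1481 = 243.148.

243.15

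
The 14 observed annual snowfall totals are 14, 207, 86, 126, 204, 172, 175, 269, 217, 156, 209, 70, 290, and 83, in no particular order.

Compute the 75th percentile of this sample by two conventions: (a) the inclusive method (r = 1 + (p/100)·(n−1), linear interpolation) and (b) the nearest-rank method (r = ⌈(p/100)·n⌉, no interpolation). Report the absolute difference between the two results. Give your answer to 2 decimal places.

0.50

Sorted: 14, 70, 83, 86, 126, 156, 172, 175, 204, 207, 209, 217, 269, 290.
n = 14.
(a) r = 10.75; between ranks 10 (207) and 11 (209): 208.5.
(b) the nearest-rank method: rank 11 → 209.
|208.5 − 209| = 0.5.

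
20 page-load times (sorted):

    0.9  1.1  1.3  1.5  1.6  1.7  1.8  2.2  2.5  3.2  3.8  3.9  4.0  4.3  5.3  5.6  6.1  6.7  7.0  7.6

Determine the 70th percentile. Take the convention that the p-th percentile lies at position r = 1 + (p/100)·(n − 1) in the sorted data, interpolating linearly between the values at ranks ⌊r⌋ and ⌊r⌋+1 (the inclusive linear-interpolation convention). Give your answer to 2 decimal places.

4.60

n = 20.
r = 1 + (70/100)·(20 − 1) = 1 + 13.3 = 14.3.
Rank 14 is 4.3 and rank 15 is 5.3.
Interpolate: 4.3 + 0.3·(5.3 − 4.3) = 4.3 + 0.3·1 = 4.6.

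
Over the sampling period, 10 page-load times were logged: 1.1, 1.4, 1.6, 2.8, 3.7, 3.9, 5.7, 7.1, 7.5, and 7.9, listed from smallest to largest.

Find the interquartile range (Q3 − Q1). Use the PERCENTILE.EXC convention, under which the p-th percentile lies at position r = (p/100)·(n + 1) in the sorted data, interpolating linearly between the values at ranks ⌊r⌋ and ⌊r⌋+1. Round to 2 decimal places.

5.65

n = 10.
P25: r = 2.75; ranks 2–3 are 1.4, 1.6; interpolating gives 1.55.
P75: r = 8.25; ranks 8–9 are 7.1, 7.5; interpolating gives 7.2.
Difference: 7.2 − 1.55 = 5.65.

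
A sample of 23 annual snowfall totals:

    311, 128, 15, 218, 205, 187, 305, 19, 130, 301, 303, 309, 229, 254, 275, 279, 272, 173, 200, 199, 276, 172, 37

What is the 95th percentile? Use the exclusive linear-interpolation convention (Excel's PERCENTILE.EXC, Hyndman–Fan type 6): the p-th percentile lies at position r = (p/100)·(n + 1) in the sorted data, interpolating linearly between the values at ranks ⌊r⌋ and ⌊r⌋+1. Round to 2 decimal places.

Sorted: 15, 19, 37, 128, 130, 172, 173, 187, 199, 200, 205, 218, 229, 254, 272, 275, 276, 279, 301, 303, 305, 309, 311.
n = 23.
r = (95/100)·(23 + 1) = 22.8.
Rank 22 is 309 and rank 23 is 311.
Interpolate: 309 + 0.8·(311 − 309) = 309 + 0.8·2 = 310.6.

310.60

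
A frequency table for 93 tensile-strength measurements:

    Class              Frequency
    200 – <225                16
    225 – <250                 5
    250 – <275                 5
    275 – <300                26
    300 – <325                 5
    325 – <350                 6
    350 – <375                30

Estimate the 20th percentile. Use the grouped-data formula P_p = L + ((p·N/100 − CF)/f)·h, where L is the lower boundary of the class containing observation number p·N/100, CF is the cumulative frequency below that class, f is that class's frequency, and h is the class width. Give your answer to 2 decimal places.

238.00

N = 93; target position k = 20/100 · 93 = 18.6.
Cumulative frequencies: 16, 21, 26, 52, 57, 63, 93.
Observation 18.6 falls in the class 225 – <250.
L = 225, CF = 16, f = 5, h = 25.
P20 = 225 + ((18.6 − 16)/5)·25 = 225 + 13 = 238.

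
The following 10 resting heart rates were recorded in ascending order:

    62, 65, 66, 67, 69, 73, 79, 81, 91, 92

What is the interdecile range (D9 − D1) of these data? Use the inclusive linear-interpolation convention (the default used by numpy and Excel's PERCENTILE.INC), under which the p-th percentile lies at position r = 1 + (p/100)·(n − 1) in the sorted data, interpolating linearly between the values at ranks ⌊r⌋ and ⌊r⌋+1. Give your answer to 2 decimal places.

n = 10.
P10: r = 1.9; ranks 1–2 are 62, 65; interpolating gives 64.7.
P90: r = 9.1; ranks 9–10 are 91, 92; interpolating gives 91.1.
Difference: 91.1 − 64.7 = 26.4.

26.40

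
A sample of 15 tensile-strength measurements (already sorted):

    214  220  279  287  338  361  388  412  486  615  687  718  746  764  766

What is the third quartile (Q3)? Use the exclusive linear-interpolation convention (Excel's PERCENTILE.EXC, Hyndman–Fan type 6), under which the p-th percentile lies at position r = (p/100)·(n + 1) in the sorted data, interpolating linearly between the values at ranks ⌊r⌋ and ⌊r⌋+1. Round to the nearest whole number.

718

n = 15.
r = (75/100)·(15 + 1) = 12.
r is an integer, so P75 is the value at rank 12: 718.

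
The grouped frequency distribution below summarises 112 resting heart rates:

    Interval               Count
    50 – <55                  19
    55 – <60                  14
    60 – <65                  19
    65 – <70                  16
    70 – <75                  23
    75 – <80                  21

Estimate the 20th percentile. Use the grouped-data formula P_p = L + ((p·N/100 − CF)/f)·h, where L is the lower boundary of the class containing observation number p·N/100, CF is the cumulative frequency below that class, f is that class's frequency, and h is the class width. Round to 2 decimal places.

N = 112; target position k = 20/100 · 112 = 22.4.
Cumulative frequencies: 19, 33, 52, 68, 91, 112.
Observation 22.4 falls in the class 55 – <60.
L = 55, CF = 19, f = 14, h = 5.
P20 = 55 + ((22.4 − 19)/14)·5 = 55 + 1.21429 = 56.2143.

56.21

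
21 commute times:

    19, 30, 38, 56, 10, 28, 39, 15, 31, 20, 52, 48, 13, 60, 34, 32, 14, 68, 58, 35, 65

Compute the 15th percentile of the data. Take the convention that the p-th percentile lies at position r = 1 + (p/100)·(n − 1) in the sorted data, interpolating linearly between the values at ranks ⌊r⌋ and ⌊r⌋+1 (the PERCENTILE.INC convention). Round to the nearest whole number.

Sorted: 10, 13, 14, 15, 19, 20, 28, 30, 31, 32, 34, 35, 38, 39, 48, 52, 56, 58, 60, 65, 68.
n = 21.
r = 1 + (15/100)·(21 − 1) = 1 + 3 = 4.
r is an integer, so P15 is the value at rank 4: 15.

15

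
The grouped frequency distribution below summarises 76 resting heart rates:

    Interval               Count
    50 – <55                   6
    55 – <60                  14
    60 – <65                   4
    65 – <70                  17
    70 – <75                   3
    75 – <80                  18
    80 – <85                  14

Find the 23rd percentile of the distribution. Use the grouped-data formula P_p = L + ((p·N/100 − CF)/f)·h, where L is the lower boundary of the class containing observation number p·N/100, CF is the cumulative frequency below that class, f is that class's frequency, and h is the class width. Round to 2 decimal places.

59.10

N = 76; target position k = 23/100 · 76 = 17.48.
Cumulative frequencies: 6, 20, 24, 41, 44, 62, 76.
Observation 17.48 falls in the class 55 – <60.
L = 55, CF = 6, f = 14, h = 5.
P23 = 55 + ((17.48 − 6)/14)·5 = 55 + 4.1 = 59.1.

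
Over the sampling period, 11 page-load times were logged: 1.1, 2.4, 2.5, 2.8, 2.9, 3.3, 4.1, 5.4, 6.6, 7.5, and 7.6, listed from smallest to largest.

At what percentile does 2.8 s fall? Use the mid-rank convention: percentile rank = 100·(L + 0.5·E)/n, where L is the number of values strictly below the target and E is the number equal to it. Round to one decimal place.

Count below 2.8: L = 3; count equal: E = 1; n = 11.
Percentile rank = 100·(3 + 0.5·1)/11 = 100·3.5/11 = 31.82.

31.8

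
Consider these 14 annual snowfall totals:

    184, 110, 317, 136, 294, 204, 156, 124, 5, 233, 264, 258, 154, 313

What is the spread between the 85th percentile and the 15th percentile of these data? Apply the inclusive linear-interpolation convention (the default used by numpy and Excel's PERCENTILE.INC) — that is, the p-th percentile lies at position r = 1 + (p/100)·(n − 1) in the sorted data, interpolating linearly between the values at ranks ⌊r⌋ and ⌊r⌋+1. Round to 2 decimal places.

Sorted: 5, 110, 124, 136, 154, 156, 184, 204, 233, 258, 264, 294, 313, 317.
n = 14.
P15: r = 2.95; ranks 2–3 are 110, 124; interpolating gives 123.3.
P85: r = 12.05; ranks 12–13 are 294, 313; interpolating gives 294.95.
Difference: 294.95 − 123.3 = 171.65.

171.65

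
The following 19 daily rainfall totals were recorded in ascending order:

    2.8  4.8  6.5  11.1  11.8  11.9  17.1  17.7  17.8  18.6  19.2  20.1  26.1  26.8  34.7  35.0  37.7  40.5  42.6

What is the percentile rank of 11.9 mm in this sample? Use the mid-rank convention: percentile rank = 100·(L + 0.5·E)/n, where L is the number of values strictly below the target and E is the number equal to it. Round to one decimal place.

28.9

Count below 11.9: L = 5; count equal: E = 1; n = 19.
Percentile rank = 100·(5 + 0.5·1)/19 = 100·5.5/19 = 28.95.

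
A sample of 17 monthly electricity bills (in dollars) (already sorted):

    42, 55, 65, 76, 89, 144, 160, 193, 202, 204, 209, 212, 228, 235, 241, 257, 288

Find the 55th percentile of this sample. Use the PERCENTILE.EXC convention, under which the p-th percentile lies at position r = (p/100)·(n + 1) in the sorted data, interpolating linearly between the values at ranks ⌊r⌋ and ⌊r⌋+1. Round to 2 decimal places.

203.80

n = 17.
r = (55/100)·(17 + 1) = 9.9.
Rank 9 is 202 and rank 10 is 204.
Interpolate: 202 + 0.9·(204 − 202) = 202 + 0.9·2 = 203.8.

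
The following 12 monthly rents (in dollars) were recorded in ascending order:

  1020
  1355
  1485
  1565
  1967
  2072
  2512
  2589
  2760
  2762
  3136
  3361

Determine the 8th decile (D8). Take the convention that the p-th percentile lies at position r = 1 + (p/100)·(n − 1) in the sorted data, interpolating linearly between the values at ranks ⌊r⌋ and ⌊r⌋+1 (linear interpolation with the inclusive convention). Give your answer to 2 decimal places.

n = 12.
r = 1 + (80/100)·(12 − 1) = 1 + 8.8 = 9.8.
Rank 9 is 2760 and rank 10 is 2762.
Interpolate: 2760 + 0.8·(2762 − 2760) = 2760 + 0.8·2 = 2761.6.

2761.60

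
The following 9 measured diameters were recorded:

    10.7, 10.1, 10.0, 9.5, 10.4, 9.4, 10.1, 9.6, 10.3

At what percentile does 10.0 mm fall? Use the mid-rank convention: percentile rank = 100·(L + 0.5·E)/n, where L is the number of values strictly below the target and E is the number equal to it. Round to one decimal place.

Sorted: 9.4, 9.5, 9.6, 10.0, 10.1, 10.1, 10.3, 10.4, 10.7.
Count below 10.0: L = 3; count equal: E = 1; n = 9.
Percentile rank = 100·(3 + 0.5·1)/9 = 100·3.5/9 = 38.89.

38.9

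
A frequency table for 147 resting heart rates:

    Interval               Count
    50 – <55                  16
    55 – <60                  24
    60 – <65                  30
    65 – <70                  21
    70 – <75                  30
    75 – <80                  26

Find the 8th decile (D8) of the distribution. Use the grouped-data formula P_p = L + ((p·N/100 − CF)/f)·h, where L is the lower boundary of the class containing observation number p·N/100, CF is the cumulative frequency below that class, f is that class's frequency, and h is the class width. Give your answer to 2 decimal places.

74.43

N = 147; target position k = 80/100 · 147 = 117.6.
Cumulative frequencies: 16, 40, 70, 91, 121, 147.
Observation 117.6 falls in the class 70 – <75.
L = 70, CF = 91, f = 30, h = 5.
P80 = 70 + ((117.6 − 91)/30)·5 = 70 + 4.43333 = 74.4333.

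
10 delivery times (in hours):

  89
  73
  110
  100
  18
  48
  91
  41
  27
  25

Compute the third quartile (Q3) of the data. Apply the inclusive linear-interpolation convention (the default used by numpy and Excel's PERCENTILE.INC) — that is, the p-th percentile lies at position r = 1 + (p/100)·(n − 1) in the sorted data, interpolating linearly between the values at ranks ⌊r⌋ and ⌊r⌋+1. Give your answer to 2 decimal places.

90.50

Sorted: 18, 25, 27, 41, 48, 73, 89, 91, 100, 110.
n = 10.
r = 1 + (75/100)·(10 − 1) = 1 + 6.75 = 7.75.
Rank 7 is 89 and rank 8 is 91.
Interpolate: 89 + 0.75·(91 − 89) = 89 + 0.75·2 = 90.5.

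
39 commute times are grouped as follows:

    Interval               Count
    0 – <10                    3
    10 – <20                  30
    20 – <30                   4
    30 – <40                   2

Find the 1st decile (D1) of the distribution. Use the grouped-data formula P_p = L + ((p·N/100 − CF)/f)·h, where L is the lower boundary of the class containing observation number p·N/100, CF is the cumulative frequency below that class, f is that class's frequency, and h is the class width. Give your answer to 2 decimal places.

N = 39; target position k = 10/100 · 39 = 3.9.
Cumulative frequencies: 3, 33, 37, 39.
Observation 3.9 falls in the class 10 – <20.
L = 10, CF = 3, f = 30, h = 10.
P10 = 10 + ((3.9 − 3)/30)·10 = 10 + 0.3 = 10.3.

10.30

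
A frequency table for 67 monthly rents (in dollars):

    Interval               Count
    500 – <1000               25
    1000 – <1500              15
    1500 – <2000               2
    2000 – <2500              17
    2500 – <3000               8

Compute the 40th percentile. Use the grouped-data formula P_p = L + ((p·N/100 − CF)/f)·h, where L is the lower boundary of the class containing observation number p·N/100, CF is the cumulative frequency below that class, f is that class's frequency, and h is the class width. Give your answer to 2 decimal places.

1060.00

N = 67; target position k = 40/100 · 67 = 26.8.
Cumulative frequencies: 25, 40, 42, 59, 67.
Observation 26.8 falls in the class 1000 – <1500.
L = 1000, CF = 25, f = 15, h = 500.
P40 = 1000 + ((26.8 − 25)/15)·500 = 1000 + 60 = 1060.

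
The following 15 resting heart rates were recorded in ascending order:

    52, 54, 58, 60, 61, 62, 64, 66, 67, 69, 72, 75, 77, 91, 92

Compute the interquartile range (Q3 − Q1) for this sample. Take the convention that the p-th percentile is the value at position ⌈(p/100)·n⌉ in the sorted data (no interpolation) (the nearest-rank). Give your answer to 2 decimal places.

15.00

n = 15.
P25: rank ⌈25/100·15⌉ = 4 → 60.
P75: rank ⌈75/100·15⌉ = 12 → 75.
Difference: 75 − 60 = 15.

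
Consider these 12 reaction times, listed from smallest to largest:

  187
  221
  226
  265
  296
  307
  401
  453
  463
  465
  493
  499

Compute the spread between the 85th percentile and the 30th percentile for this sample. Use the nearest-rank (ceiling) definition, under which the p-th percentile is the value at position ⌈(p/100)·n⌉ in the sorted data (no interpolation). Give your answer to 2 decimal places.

228.00

n = 12.
P30: rank ⌈30/100·12⌉ = 4 → 265.
P85: rank ⌈85/100·12⌉ = 11 → 493.
Difference: 493 − 265 = 228.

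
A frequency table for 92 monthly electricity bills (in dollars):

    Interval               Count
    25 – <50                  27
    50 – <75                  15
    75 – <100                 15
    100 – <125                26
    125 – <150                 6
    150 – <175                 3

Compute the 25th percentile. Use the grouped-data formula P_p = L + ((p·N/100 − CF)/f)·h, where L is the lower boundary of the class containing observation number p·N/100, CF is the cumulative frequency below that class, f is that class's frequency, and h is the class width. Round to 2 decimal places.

46.30

N = 92; target position k = 25/100 · 92 = 23.
Cumulative frequencies: 27, 42, 57, 83, 89, 92.
Observation 23 falls in the class 25 – <50.
L = 25, CF = 0, f = 27, h = 25.
P25 = 25 + ((23 − 0)/27)·25 = 25 + 21.2963 = 46.2963.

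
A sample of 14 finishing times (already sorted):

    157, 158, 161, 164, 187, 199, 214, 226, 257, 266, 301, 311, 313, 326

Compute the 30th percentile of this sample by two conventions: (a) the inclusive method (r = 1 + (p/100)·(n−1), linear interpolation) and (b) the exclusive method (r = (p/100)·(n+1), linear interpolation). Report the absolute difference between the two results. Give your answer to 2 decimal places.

9.20

n = 14.
(a) r = 4.9; between ranks 4 (164) and 5 (187): 184.7.
(b) r = 4.5; between ranks 4 (164) and 5 (187): 175.5.
|184.7 − 175.5| = 9.2.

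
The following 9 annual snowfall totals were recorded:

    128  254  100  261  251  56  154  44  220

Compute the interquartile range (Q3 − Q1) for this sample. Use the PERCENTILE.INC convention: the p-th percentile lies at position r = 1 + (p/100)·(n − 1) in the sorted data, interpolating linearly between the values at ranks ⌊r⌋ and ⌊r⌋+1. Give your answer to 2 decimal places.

151.00

Sorted: 44, 56, 100, 128, 154, 220, 251, 254, 261.
n = 9.
P25: r = 3 (integer) → 100.
P75: r = 7 (integer) → 251.
Difference: 251 − 100 = 151.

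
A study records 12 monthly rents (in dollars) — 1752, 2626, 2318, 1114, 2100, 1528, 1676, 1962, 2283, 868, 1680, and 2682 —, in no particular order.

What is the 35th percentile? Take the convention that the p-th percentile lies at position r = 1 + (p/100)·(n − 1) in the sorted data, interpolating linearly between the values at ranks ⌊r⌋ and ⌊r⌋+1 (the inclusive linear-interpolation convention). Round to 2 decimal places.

1679.40

Sorted: 868, 1114, 1528, 1676, 1680, 1752, 1962, 2100, 2283, 2318, 2626, 2682.
n = 12.
r = 1 + (35/100)·(12 − 1) = 1 + 3.85 = 4.85.
Rank 4 is 1676 and rank 5 is 1680.
Interpolate: 1676 + 0.85·(1680 − 1676) = 1676 + 0.85·4 = 1679.4.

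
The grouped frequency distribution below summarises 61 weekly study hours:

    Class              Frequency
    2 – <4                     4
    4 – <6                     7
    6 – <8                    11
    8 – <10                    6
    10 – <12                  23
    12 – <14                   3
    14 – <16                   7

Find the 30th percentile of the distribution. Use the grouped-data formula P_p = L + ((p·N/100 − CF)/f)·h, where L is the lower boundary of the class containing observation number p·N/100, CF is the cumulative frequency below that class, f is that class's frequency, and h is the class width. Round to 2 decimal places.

7.33

N = 61; target position k = 30/100 · 61 = 18.3.
Cumulative frequencies: 4, 11, 22, 28, 51, 54, 61.
Observation 18.3 falls in the class 6 – <8.
L = 6, CF = 11, f = 11, h = 2.
P30 = 6 + ((18.3 − 11)/11)·2 = 6 + 1.32727 = 7.32727.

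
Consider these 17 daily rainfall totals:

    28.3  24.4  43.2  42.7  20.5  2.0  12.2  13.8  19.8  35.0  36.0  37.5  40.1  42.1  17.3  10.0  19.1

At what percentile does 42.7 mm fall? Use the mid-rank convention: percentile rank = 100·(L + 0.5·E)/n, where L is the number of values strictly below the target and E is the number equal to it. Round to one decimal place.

Sorted: 2.0, 10.0, 12.2, 13.8, 17.3, 19.1, 19.8, 20.5, 24.4, 28.3, 35.0, 36.0, 37.5, 40.1, 42.1, 42.7, 43.2.
Count below 42.7: L = 15; count equal: E = 1; n = 17.
Percentile rank = 100·(15 + 0.5·1)/17 = 100·15.5/17 = 91.18.

91.2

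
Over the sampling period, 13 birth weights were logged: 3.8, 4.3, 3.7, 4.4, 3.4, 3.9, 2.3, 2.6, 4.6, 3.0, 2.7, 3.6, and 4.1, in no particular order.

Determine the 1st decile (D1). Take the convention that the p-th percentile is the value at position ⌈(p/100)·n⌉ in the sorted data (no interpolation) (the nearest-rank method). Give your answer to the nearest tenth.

Sorted: 2.3, 2.6, 2.7, 3.0, 3.4, 3.6, 3.7, 3.8, 3.9, 4.1, 4.3, 4.4, 4.6.
n = 13.
Position = ⌈10/100 · 13⌉ = ⌈1.3⌉ = 2.
The value at rank 2 is 2.6.

2.6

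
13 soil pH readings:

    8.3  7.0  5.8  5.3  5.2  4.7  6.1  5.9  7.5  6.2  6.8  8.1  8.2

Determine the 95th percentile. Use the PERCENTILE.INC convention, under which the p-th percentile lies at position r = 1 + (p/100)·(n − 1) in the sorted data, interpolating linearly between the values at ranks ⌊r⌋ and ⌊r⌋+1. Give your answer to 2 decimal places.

8.24

Sorted: 4.7, 5.2, 5.3, 5.8, 5.9, 6.1, 6.2, 6.8, 7.0, 7.5, 8.1, 8.2, 8.3.
n = 13.
r = 1 + (95/100)·(13 − 1) = 1 + 11.4 = 12.4.
Rank 12 is 8.2 and rank 13 is 8.3.
Interpolate: 8.2 + 0.4·(8.3 − 8.2) = 8.2 + 0.4·0.1 = 8.24.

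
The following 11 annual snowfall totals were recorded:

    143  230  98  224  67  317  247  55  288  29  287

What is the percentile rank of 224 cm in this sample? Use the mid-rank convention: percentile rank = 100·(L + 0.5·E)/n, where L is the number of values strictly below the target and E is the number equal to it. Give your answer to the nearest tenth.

Sorted: 29, 55, 67, 98, 143, 224, 230, 247, 287, 288, 317.
Count below 224: L = 5; count equal: E = 1; n = 11.
Percentile rank = 100·(5 + 0.5·1)/11 = 100·5.5/11 = 50.

50.0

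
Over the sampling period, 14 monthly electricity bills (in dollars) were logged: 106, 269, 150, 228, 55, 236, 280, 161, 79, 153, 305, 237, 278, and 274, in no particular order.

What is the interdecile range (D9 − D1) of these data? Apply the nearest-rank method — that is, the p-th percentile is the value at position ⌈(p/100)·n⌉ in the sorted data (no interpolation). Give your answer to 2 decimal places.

201.00

Sorted: 55, 79, 106, 150, 153, 161, 228, 236, 237, 269, 274, 278, 280, 305.
n = 14.
P10: rank ⌈10/100·14⌉ = 2 → 79.
P90: rank ⌈90/100·14⌉ = 13 → 280.
Difference: 280 − 79 = 201.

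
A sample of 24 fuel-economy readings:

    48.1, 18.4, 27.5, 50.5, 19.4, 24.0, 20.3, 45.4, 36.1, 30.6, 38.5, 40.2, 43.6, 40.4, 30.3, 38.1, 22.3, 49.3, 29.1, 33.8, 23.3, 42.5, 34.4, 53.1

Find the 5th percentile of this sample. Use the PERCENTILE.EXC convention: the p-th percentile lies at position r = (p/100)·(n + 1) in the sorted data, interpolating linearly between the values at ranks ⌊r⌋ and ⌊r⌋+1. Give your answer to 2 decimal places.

18.65

Sorted: 18.4, 19.4, 20.3, 22.3, 23.3, 24.0, 27.5, 29.1, 30.3, 30.6, 33.8, 34.4, 36.1, 38.1, 38.5, 40.2, 40.4, 42.5, 43.6, 45.4, 48.1, 49.3, 50.5, 53.1.
n = 24.
r = (5/100)·(24 + 1) = 1.25.
Rank 1 is 18.4 and rank 2 is 19.4.
Interpolate: 18.4 + 0.25·(19.4 − 18.4) = 18.4 + 0.25·1 = 18.65.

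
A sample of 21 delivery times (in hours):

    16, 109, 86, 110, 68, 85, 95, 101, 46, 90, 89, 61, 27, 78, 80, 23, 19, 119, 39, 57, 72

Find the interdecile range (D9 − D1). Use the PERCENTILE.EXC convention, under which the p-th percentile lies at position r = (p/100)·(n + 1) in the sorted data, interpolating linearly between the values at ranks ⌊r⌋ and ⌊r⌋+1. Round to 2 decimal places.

90.00

Sorted: 16, 19, 23, 27, 39, 46, 57, 61, 68, 72, 78, 80, 85, 86, 89, 90, 95, 101, 109, 110, 119.
n = 21.
P10: r = 2.2; ranks 2–3 are 19, 23; interpolating gives 19.8.
P90: r = 19.8; ranks 19–20 are 109, 110; interpolating gives 109.8.
Difference: 109.8 − 19.8 = 90.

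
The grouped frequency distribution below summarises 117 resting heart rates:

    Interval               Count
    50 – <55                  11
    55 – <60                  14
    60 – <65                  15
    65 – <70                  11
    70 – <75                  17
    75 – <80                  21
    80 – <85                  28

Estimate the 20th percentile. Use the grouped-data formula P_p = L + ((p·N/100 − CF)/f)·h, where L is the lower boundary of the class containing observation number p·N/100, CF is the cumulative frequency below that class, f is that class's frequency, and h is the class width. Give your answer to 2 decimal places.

N = 117; target position k = 20/100 · 117 = 23.4.
Cumulative frequencies: 11, 25, 40, 51, 68, 89, 117.
Observation 23.4 falls in the class 55 – <60.
L = 55, CF = 11, f = 14, h = 5.
P20 = 55 + ((23.4 − 11)/14)·5 = 55 + 4.42857 = 59.4286.

59.43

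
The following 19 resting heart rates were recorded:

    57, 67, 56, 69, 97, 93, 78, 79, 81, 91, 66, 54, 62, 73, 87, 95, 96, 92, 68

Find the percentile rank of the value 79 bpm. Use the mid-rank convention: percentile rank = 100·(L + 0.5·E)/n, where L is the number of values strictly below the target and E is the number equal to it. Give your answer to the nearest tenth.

Sorted: 54, 56, 57, 62, 66, 67, 68, 69, 73, 78, 79, 81, 87, 91, 92, 93, 95, 96, 97.
Count below 79: L = 10; count equal: E = 1; n = 19.
Percentile rank = 100·(10 + 0.5·1)/19 = 100·10.5/19 = 55.26.

55.3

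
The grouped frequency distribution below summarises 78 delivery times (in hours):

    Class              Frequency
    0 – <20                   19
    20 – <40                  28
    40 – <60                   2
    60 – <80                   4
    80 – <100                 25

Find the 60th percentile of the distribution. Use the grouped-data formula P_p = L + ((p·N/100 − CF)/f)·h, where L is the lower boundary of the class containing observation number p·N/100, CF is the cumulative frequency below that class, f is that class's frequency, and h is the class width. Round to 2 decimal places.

39.86

N = 78; target position k = 60/100 · 78 = 46.8.
Cumulative frequencies: 19, 47, 49, 53, 78.
Observation 46.8 falls in the class 20 – <40.
L = 20, CF = 19, f = 28, h = 20.
P60 = 20 + ((46.8 − 19)/28)·20 = 20 + 19.8571 = 39.8571.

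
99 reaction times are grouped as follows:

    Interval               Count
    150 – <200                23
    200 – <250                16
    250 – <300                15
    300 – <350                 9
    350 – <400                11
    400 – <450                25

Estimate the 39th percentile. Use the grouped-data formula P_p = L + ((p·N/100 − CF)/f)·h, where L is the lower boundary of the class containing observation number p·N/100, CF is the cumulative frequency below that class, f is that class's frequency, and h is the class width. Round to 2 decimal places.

248.78

N = 99; target position k = 39/100 · 99 = 38.61.
Cumulative frequencies: 23, 39, 54, 63, 74, 99.
Observation 38.61 falls in the class 200 – <250.
L = 200, CF = 23, f = 16, h = 50.
P39 = 200 + ((38.61 − 23)/16)·50 = 200 + 48.7812 = 248.781.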